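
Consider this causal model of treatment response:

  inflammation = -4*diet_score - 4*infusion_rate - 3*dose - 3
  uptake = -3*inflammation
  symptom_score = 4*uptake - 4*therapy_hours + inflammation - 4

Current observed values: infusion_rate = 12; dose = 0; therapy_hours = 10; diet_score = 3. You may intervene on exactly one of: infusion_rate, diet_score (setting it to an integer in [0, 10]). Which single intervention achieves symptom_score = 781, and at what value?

set diet_score = 6

Intervening on infusion_rate: symptom_score = 44*infusion_rate + 121. Reaching 781 requires infusion_rate = 15, outside [0, 10].
Intervening on diet_score: with other inputs at their observed values, symptom_score = 44*diet_score + 517. Solving for 781 gives diet_score = 6, within [0, 10].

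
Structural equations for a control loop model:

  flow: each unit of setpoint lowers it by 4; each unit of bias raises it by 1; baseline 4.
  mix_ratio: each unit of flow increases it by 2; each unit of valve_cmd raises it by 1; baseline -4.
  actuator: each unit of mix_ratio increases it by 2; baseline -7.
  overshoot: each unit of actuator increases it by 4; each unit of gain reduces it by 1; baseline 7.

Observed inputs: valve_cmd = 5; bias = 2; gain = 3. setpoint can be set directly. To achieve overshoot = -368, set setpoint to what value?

Substituting into the flow equation gives flow = -4*setpoint + 6.
Substituting into the mix_ratio equation gives mix_ratio = -8*setpoint + 13.
Substituting into the actuator equation gives actuator = -16*setpoint + 19.
Substituting into the overshoot equation gives overshoot = -64*setpoint + 80.
Solve -64*setpoint + 80 = -368: setpoint = (-368 - 80) / -64 = 7.

setpoint = 7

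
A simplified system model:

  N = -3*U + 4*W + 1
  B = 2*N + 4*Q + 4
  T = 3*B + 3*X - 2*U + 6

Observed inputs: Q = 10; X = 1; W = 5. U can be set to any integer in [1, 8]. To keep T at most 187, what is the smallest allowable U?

U = 4

Substituting into the N equation gives N = -3*U + 21.
So B = -6*U + 86.
T becomes -20*U + 267.
Require -20*U + 267 ≤ 187, so U ≥ 4.
The smallest integer in [1, 8] satisfying this is 4.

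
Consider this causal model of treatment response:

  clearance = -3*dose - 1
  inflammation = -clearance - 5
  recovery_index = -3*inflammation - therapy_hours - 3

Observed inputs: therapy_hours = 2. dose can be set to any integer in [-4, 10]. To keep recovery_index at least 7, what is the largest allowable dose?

Substituting into the inflammation equation gives inflammation = 3*dose - 4.
Substituting into the recovery_index equation gives recovery_index = -9*dose + 7.
Require -9*dose + 7 ≥ 7, so dose ≤ 0.
The largest integer in [-4, 10] satisfying this is 0.

dose = 0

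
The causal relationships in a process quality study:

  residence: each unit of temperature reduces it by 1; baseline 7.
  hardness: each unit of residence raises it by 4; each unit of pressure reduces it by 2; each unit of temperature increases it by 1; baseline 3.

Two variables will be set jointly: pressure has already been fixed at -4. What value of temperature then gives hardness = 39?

temperature = 0

With pressure held at -4:
Substituting into the hardness equation gives hardness = -3*temperature + 39.
Solve -3*temperature + 39 = 39: temperature = (39 - 39) / -3 = 0.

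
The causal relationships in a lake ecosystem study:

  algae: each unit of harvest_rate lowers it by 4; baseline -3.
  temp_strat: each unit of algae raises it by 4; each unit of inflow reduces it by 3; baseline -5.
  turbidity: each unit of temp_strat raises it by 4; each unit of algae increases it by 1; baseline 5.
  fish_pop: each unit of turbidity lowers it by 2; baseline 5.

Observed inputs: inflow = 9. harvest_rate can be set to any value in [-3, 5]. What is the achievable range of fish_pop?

Substituting into the temp_strat equation gives temp_strat = -16*harvest_rate - 44.
Substituting into the turbidity equation gives turbidity = -68*harvest_rate - 174.
So fish_pop = 136*harvest_rate + 353.
Linear in harvest_rate, so extremes are at the endpoints: harvest_rate = -3 gives fish_pop = -55; harvest_rate = 5 gives fish_pop = 1033.

-55 to 1033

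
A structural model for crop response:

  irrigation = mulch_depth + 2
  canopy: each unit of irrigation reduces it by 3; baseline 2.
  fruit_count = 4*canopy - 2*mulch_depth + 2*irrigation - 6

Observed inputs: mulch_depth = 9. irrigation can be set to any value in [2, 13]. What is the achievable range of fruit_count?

-146 to -36

Intervening on irrigation fixes its value directly, overriding its dependence on mulch_depth.
Substituting into the fruit_count equation gives fruit_count = -10*irrigation - 16.
Linear in irrigation, so extremes are at the endpoints: irrigation = 2 gives fruit_count = -36; irrigation = 13 gives fruit_count = -146.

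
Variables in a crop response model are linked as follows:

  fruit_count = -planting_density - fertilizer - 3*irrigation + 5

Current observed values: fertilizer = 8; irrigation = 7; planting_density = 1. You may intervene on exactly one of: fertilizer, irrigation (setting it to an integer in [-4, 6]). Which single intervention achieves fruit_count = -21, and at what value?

Intervening on fertilizer: with other inputs at their observed values, fruit_count = -fertilizer - 17. Solving for -21 gives fertilizer = 4, within [-4, 6].
Intervening on irrigation: fruit_count = -3*irrigation - 4. Reaching -21 requires irrigation = 17/3, not an integer.

set fertilizer = 4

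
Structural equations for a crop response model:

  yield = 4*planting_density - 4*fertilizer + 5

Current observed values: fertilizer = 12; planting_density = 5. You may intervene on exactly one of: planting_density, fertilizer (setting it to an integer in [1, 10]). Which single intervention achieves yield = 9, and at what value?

Intervening on planting_density: yield = 4*planting_density - 43. Reaching 9 requires planting_density = 13, outside [1, 10].
Intervening on fertilizer: with other inputs at their observed values, yield = -4*fertilizer + 25. Solving for 9 gives fertilizer = 4, within [1, 10].

set fertilizer = 4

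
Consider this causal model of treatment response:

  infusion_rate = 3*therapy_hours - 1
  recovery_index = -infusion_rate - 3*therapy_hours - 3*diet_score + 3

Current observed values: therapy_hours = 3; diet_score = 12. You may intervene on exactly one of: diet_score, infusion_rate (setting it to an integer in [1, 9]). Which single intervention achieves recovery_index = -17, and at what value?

set diet_score = 1

Intervening on diet_score: with other inputs at their observed values, recovery_index = -3*diet_score - 14. Solving for -17 gives diet_score = 1, within [1, 9].
Intervening on infusion_rate: recovery_index = -infusion_rate - 42. Reaching -17 requires infusion_rate = -25, outside [1, 9].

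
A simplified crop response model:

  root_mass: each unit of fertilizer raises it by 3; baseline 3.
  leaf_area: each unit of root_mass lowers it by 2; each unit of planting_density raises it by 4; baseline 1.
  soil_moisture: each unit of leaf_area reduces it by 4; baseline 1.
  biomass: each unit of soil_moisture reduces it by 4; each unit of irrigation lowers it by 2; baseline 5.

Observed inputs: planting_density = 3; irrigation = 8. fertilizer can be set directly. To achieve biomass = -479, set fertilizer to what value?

Substituting into the leaf_area equation gives leaf_area = -6*fertilizer + 7.
Substituting into the soil_moisture equation gives soil_moisture = 24*fertilizer - 27.
Substituting into the biomass equation gives biomass = -96*fertilizer + 97.
Solve -96*fertilizer + 97 = -479: fertilizer = (-479 - 97) / -96 = 6.

fertilizer = 6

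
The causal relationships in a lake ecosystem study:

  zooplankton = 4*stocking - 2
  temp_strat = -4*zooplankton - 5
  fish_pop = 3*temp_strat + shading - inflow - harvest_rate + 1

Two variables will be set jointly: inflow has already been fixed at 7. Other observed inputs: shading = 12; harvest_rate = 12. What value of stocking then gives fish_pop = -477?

With inflow held at 7:
Substituting into the temp_strat equation gives temp_strat = -16*stocking + 3.
Substituting into the fish_pop equation gives fish_pop = -48*stocking + 3.
Solve -48*stocking + 3 = -477: stocking = (-477 - 3) / -48 = 10.

stocking = 10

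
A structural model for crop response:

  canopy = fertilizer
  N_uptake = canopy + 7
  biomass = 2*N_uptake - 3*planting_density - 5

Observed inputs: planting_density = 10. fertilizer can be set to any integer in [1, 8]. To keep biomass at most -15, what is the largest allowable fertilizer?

fertilizer = 3

Substituting into the N_uptake equation gives N_uptake = fertilizer + 7.
Substituting into the biomass equation gives biomass = 2*fertilizer - 21.
Require 2*fertilizer - 21 ≤ -15, so fertilizer ≤ 3.
The largest integer in [1, 8] satisfying this is 3.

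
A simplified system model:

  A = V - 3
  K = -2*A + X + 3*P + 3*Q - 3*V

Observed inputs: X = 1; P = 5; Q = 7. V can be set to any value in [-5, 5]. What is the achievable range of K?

Substituting into the K equation gives K = -5*V + 43.
Linear in V, so extremes are at the endpoints: V = -5 gives K = 68; V = 5 gives K = 18.

18 to 68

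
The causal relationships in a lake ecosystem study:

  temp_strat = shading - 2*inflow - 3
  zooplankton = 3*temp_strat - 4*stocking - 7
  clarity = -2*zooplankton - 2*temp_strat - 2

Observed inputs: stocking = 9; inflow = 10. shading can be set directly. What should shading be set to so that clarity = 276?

Substituting into the temp_strat equation gives temp_strat = shading - 23.
This gives zooplankton = 3*shading - 112.
clarity becomes -8*shading + 268.
Solve -8*shading + 268 = 276: shading = (276 - 268) / -8 = -1.

shading = -1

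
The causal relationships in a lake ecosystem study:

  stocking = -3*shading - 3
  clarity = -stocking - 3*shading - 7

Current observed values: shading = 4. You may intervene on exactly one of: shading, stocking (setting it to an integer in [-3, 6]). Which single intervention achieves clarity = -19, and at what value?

set stocking = 0

Intervening on shading: the paths from shading to clarity cancel (net effect zero), leaving clarity = -4; -19 is unreachable this way.
Intervening on stocking: with other inputs at their observed values, clarity = -stocking - 19. Solving for -19 gives stocking = 0, within [-3, 6].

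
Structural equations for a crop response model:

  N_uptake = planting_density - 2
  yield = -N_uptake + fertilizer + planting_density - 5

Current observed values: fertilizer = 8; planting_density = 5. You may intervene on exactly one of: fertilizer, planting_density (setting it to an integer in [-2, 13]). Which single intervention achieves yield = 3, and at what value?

Intervening on fertilizer: with other inputs at their observed values, yield = fertilizer - 3. Solving for 3 gives fertilizer = 6, within [-2, 13].
Intervening on planting_density: the paths from planting_density to yield cancel (net effect zero), leaving yield = 5; 3 is unreachable this way.

set fertilizer = 6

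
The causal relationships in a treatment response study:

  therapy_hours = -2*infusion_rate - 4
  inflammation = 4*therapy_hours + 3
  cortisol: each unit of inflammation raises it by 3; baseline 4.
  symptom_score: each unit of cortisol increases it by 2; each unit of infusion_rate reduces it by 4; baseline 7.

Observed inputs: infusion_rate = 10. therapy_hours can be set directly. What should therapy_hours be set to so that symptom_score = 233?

therapy_hours = 10

Intervening on therapy_hours fixes its value directly, overriding its dependence on infusion_rate.
Substituting into the cortisol equation gives cortisol = 12*therapy_hours + 13.
Substituting into the symptom_score equation gives symptom_score = 24*therapy_hours - 7.
Solve 24*therapy_hours - 7 = 233: therapy_hours = (233 + 7) / 24 = 10.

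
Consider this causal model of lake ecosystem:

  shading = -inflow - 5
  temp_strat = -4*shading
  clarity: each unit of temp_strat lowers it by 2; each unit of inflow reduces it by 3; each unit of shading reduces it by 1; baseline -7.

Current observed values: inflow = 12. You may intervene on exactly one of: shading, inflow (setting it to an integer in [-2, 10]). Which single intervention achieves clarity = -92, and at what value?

Intervening on shading: clarity = 7*shading - 43. Reaching -92 requires shading = -7, outside [-2, 10].
Intervening on inflow: with other inputs at their observed values, clarity = -10*inflow - 42. Solving for -92 gives inflow = 5, within [-2, 10].

set inflow = 5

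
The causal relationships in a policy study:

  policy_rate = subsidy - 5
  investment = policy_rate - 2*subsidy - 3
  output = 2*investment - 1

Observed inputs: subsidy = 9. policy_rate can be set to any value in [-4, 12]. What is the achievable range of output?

-51 to -19

Intervening on policy_rate fixes its value directly, overriding its dependence on subsidy.
Substituting into the investment equation gives investment = policy_rate - 21.
Substituting into the output equation gives output = 2*policy_rate - 43.
Linear in policy_rate, so extremes are at the endpoints: policy_rate = -4 gives output = -51; policy_rate = 12 gives output = -19.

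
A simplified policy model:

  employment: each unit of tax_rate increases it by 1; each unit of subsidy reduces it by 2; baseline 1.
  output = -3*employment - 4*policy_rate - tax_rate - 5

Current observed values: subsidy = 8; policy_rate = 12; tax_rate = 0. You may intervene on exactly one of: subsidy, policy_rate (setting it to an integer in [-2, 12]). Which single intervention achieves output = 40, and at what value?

Intervening on subsidy: output = 6*subsidy - 56. Reaching 40 requires subsidy = 16, outside [-2, 12].
Intervening on policy_rate: with other inputs at their observed values, output = -4*policy_rate + 40. Solving for 40 gives policy_rate = 0, within [-2, 12].

set policy_rate = 0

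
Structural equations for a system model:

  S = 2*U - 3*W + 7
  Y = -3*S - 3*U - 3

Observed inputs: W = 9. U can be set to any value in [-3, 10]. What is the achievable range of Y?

Substituting into the S equation gives S = 2*U - 20.
Substituting into the Y equation gives Y = -9*U + 57.
Linear in U, so extremes are at the endpoints: U = -3 gives Y = 84; U = 10 gives Y = -33.

-33 to 84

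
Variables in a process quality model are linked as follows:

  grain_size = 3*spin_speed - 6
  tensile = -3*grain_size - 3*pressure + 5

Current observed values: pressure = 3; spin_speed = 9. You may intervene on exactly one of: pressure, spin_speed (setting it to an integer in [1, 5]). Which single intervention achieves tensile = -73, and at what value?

set pressure = 5

Intervening on pressure: with other inputs at their observed values, tensile = -3*pressure - 58. Solving for -73 gives pressure = 5, within [1, 5].
Intervening on spin_speed: tensile = -9*spin_speed + 14. Reaching -73 requires spin_speed = 29/3, not an integer.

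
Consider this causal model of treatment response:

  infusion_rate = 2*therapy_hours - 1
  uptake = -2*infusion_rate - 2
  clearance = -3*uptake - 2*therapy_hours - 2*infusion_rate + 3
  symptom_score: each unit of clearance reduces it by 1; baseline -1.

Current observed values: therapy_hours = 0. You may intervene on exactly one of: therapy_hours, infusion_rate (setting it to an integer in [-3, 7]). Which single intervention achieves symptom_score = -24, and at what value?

set therapy_hours = 3

Intervening on therapy_hours: with other inputs at their observed values, symptom_score = -6*therapy_hours - 6. Solving for -24 gives therapy_hours = 3, within [-3, 7].
Intervening on infusion_rate: symptom_score = -4*infusion_rate - 10. Reaching -24 requires infusion_rate = 7/2, not an integer.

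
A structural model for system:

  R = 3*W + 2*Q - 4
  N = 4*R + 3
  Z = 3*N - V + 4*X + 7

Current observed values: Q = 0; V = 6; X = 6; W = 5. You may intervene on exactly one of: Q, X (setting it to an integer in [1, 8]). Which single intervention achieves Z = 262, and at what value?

set Q = 4

Intervening on Q: with other inputs at their observed values, Z = 24*Q + 166. Solving for 262 gives Q = 4, within [1, 8].
Intervening on X: Z = 4*X + 142. Reaching 262 requires X = 30, outside [1, 8].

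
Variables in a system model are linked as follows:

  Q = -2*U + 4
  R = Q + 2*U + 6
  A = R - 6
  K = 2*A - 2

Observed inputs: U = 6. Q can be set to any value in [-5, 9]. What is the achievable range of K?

Intervening on Q fixes its value directly, overriding its dependence on U.
Substituting into the R equation gives R = Q + 18.
A becomes Q + 12.
K becomes 2*Q + 22.
Linear in Q, so extremes are at the endpoints: Q = -5 gives K = 12; Q = 9 gives K = 40.

12 to 40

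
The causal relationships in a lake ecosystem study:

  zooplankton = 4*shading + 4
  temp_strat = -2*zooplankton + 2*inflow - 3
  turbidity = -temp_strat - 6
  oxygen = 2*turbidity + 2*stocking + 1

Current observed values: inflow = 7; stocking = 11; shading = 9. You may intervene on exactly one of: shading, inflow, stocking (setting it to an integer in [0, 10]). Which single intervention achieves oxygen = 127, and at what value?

Intervening on shading: oxygen = 16*shading + 5. Reaching 127 requires shading = 61/8, not an integer.
Intervening on inflow: oxygen = -4*inflow + 177. Reaching 127 requires inflow = 25/2, not an integer.
Intervening on stocking: with other inputs at their observed values, oxygen = 2*stocking + 127. Solving for 127 gives stocking = 0, within [0, 10].

set stocking = 0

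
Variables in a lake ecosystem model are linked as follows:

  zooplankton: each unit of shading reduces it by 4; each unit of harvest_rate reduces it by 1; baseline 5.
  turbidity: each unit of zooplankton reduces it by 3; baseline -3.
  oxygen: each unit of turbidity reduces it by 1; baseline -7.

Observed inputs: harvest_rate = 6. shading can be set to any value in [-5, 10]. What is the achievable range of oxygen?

Substituting into the zooplankton equation gives zooplankton = -4*shading - 1.
Substituting into the turbidity equation gives turbidity = 12*shading.
This gives oxygen = -12*shading - 7.
Linear in shading, so extremes are at the endpoints: shading = -5 gives oxygen = 53; shading = 10 gives oxygen = -127.

-127 to 53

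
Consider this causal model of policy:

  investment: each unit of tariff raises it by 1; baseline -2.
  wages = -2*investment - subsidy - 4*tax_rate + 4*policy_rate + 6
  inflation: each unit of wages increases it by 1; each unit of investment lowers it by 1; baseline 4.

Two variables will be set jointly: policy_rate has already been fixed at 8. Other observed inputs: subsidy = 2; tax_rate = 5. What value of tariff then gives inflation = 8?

tariff = 6

With policy_rate held at 8:
Substituting into the wages equation gives wages = -2*tariff + 20.
Substituting into the inflation equation gives inflation = -3*tariff + 26.
Solve -3*tariff + 26 = 8: tariff = (8 - 26) / -3 = 6.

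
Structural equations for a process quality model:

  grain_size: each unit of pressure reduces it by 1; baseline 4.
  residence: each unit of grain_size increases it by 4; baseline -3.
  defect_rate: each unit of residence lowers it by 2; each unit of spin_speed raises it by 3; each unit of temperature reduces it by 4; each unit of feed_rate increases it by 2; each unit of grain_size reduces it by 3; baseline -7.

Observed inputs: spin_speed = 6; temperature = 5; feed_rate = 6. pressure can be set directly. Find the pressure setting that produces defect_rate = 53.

Substituting into the residence equation gives residence = -4*pressure + 13.
Substituting into the defect_rate equation gives defect_rate = 11*pressure - 35.
Solve 11*pressure - 35 = 53: pressure = (53 + 35) / 11 = 8.

pressure = 8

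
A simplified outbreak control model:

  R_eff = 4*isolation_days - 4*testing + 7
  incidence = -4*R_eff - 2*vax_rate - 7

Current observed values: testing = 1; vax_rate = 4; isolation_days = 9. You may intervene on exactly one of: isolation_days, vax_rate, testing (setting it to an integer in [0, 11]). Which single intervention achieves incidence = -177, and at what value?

Intervening on isolation_days: incidence = -16*isolation_days - 27. Reaching -177 requires isolation_days = 75/8, not an integer.
Intervening on vax_rate: with other inputs at their observed values, incidence = -2*vax_rate - 163. Solving for -177 gives vax_rate = 7, within [0, 11].
Intervening on testing: incidence = 16*testing - 187. Reaching -177 requires testing = 5/8, not an integer.

set vax_rate = 7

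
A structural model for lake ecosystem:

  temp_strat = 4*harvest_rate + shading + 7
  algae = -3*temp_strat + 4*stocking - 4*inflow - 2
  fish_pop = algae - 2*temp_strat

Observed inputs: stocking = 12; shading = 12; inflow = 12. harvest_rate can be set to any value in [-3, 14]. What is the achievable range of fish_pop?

-377 to -37

Substituting into the temp_strat equation gives temp_strat = 4*harvest_rate + 19.
Substituting into the algae equation gives algae = -12*harvest_rate - 59.
So fish_pop = -20*harvest_rate - 97.
Linear in harvest_rate, so extremes are at the endpoints: harvest_rate = -3 gives fish_pop = -37; harvest_rate = 14 gives fish_pop = -377.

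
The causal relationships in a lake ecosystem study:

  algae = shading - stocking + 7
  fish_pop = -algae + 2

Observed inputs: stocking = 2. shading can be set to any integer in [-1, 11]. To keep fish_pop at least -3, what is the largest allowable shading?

shading = 0

Substituting into the algae equation gives algae = shading + 5.
This gives fish_pop = -shading - 3.
Require -shading - 3 ≥ -3, so shading ≤ 0.
The largest integer in [-1, 11] satisfying this is 0.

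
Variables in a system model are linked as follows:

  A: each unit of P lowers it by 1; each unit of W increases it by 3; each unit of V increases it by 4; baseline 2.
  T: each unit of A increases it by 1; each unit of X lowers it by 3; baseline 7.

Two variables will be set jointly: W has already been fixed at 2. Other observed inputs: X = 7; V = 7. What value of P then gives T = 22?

With W held at 2:
Substituting into the A equation gives A = -P + 36.
Substituting into the T equation gives T = -P + 22.
Solve -P + 22 = 22: P = (22 - 22) / -1 = 0.

P = 0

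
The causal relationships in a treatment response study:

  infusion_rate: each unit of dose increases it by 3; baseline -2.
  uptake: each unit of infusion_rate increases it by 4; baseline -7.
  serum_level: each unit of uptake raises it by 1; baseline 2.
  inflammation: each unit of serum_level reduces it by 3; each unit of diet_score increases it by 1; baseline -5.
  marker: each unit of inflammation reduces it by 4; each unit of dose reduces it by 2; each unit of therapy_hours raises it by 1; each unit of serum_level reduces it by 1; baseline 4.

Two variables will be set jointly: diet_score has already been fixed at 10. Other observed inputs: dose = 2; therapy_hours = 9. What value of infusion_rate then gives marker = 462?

With diet_score held at 10:
Intervening on infusion_rate fixes its value directly, overriding its dependence on dose.
Substituting into the serum_level equation gives serum_level = 4*infusion_rate - 5.
So inflammation = -12*infusion_rate + 20.
This gives marker = 44*infusion_rate - 66.
Solve 44*infusion_rate - 66 = 462: infusion_rate = (462 + 66) / 44 = 12.

infusion_rate = 12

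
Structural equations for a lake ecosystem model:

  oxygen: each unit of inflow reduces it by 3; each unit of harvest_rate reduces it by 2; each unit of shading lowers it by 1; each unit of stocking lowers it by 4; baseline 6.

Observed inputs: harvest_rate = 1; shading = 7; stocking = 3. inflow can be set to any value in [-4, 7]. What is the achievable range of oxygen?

Substituting into the oxygen equation gives oxygen = -3*inflow - 15.
Linear in inflow, so extremes are at the endpoints: inflow = -4 gives oxygen = -3; inflow = 7 gives oxygen = -36.

-36 to -3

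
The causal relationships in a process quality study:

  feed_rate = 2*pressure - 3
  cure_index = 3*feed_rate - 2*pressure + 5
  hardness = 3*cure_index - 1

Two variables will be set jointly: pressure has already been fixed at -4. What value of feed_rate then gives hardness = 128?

feed_rate = 10

With pressure held at -4:
Intervening on feed_rate fixes its value directly, overriding its dependence on pressure.
Substituting into the cure_index equation gives cure_index = 3*feed_rate + 13.
Substituting into the hardness equation gives hardness = 9*feed_rate + 38.
Solve 9*feed_rate + 38 = 128: feed_rate = (128 - 38) / 9 = 10.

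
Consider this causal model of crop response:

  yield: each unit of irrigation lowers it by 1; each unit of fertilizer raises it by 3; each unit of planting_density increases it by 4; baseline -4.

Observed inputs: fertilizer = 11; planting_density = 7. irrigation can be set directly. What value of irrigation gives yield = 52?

irrigation = 5

Substituting into the yield equation gives yield = -irrigation + 57.
Solve -irrigation + 57 = 52: irrigation = (52 - 57) / -1 = 5.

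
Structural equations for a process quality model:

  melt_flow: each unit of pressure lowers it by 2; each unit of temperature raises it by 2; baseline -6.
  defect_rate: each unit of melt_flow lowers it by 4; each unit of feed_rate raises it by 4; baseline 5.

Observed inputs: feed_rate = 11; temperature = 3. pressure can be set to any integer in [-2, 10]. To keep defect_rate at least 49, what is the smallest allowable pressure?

pressure = 0

Substituting into the melt_flow equation gives melt_flow = -2*pressure.
Substituting into the defect_rate equation gives defect_rate = 8*pressure + 49.
Require 8*pressure + 49 ≥ 49, so pressure ≥ 0.
The smallest integer in [-2, 10] satisfying this is 0.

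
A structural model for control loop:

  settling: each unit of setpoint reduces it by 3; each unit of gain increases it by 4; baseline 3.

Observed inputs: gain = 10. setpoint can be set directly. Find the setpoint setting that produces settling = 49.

setpoint = -2

Substituting into the settling equation gives settling = -3*setpoint + 43.
Solve -3*setpoint + 43 = 49: setpoint = (49 - 43) / -3 = -2.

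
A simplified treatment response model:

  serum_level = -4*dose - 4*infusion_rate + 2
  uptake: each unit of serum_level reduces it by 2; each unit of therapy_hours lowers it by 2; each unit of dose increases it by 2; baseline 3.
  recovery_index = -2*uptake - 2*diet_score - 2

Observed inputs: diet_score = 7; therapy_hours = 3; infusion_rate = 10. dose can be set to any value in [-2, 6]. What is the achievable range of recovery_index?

Substituting into the serum_level equation gives serum_level = -4*dose - 38.
Substituting into the uptake equation gives uptake = 10*dose + 73.
This gives recovery_index = -20*dose - 162.
Linear in dose, so extremes are at the endpoints: dose = -2 gives recovery_index = -122; dose = 6 gives recovery_index = -282.

-282 to -122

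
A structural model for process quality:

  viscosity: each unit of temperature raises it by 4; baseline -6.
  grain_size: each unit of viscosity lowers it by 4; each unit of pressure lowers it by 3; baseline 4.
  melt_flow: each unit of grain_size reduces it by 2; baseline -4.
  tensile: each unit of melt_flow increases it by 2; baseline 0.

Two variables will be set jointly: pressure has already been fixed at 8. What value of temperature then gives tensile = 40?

temperature = 1

With pressure held at 8:
Substituting into the grain_size equation gives grain_size = -16*temperature + 4.
This gives melt_flow = 32*temperature - 12.
tensile becomes 64*temperature - 24.
Solve 64*temperature - 24 = 40: temperature = (40 + 24) / 64 = 1.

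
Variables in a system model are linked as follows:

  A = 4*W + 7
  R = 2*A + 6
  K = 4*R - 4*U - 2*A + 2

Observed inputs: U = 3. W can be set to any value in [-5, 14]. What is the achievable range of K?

Substituting into the R equation gives R = 8*W + 20.
Substituting into the K equation gives K = 24*W + 56.
Linear in W, so extremes are at the endpoints: W = -5 gives K = -64; W = 14 gives K = 392.

-64 to 392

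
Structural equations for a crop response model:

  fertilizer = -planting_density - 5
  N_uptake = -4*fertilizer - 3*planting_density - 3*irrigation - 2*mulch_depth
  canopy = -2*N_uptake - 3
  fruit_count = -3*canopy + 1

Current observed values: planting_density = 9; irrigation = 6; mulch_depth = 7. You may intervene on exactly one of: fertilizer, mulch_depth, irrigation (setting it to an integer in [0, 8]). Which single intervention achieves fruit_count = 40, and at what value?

set mulch_depth = 3

Intervening on fertilizer: fruit_count = -24*fertilizer - 344. Reaching 40 requires fertilizer = -16, outside [0, 8].
Intervening on mulch_depth: with other inputs at their observed values, fruit_count = -12*mulch_depth + 76. Solving for 40 gives mulch_depth = 3, within [0, 8].
Intervening on irrigation: fruit_count = -18*irrigation + 100. Reaching 40 requires irrigation = 10/3, not an integer.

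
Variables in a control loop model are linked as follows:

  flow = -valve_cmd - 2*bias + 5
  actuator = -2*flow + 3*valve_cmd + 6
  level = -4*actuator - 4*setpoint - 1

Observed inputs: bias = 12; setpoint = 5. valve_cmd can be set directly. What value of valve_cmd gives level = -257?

Substituting into the flow equation gives flow = -valve_cmd - 19.
Substituting into the actuator equation gives actuator = 5*valve_cmd + 44.
This gives level = -20*valve_cmd - 197.
Solve -20*valve_cmd - 197 = -257: valve_cmd = (-257 + 197) / -20 = 3.

valve_cmd = 3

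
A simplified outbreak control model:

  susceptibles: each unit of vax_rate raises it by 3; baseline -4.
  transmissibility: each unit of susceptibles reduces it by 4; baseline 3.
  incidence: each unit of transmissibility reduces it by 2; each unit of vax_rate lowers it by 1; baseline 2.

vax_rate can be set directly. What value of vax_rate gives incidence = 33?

vax_rate = 3

Substituting into the transmissibility equation gives transmissibility = -12*vax_rate + 19.
Substituting into the incidence equation gives incidence = 23*vax_rate - 36.
Solve 23*vax_rate - 36 = 33: vax_rate = (33 + 36) / 23 = 3.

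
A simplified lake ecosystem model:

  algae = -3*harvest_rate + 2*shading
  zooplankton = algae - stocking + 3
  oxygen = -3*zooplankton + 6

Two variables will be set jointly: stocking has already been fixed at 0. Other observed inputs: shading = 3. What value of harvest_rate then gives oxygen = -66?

With stocking held at 0:
Substituting into the algae equation gives algae = -3*harvest_rate + 6.
Substituting into the zooplankton equation gives zooplankton = -3*harvest_rate + 9.
This gives oxygen = 9*harvest_rate - 21.
Solve 9*harvest_rate - 21 = -66: harvest_rate = (-66 + 21) / 9 = -5.

harvest_rate = -5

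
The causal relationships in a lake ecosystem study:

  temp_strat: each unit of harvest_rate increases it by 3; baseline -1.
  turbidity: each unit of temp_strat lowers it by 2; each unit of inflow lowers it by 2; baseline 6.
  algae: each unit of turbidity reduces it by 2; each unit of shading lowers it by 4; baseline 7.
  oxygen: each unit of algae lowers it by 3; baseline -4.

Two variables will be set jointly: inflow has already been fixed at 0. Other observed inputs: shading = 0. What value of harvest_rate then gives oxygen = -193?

harvest_rate = 6

With inflow held at 0:
Substituting into the turbidity equation gives turbidity = -6*harvest_rate + 8.
Substituting into the algae equation gives algae = 12*harvest_rate - 9.
Substituting into the oxygen equation gives oxygen = -36*harvest_rate + 23.
Solve -36*harvest_rate + 23 = -193: harvest_rate = (-193 - 23) / -36 = 6.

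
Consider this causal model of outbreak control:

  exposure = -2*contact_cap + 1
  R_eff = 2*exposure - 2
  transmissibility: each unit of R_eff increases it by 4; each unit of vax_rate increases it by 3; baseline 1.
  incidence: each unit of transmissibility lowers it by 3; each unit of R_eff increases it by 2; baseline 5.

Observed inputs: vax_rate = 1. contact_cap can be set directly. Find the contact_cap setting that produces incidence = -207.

Substituting into the R_eff equation gives R_eff = -4*contact_cap.
transmissibility becomes -16*contact_cap + 4.
This gives incidence = 40*contact_cap - 7.
Solve 40*contact_cap - 7 = -207: contact_cap = (-207 + 7) / 40 = -5.

contact_cap = -5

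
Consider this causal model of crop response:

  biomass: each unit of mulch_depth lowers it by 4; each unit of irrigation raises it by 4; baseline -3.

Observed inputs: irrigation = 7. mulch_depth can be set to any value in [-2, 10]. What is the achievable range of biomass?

Substituting into the biomass equation gives biomass = -4*mulch_depth + 25.
Linear in mulch_depth, so extremes are at the endpoints: mulch_depth = -2 gives biomass = 33; mulch_depth = 10 gives biomass = -15.

-15 to 33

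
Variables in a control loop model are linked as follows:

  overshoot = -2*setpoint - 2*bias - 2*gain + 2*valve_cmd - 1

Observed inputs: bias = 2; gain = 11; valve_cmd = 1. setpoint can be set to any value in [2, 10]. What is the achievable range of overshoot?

-45 to -29

Substituting into the overshoot equation gives overshoot = -2*setpoint - 25.
Linear in setpoint, so extremes are at the endpoints: setpoint = 2 gives overshoot = -29; setpoint = 10 gives overshoot = -45.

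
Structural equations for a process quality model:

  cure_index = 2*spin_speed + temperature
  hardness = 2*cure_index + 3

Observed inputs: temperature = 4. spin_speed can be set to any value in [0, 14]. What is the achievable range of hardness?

Substituting into the cure_index equation gives cure_index = 2*spin_speed + 4.
hardness becomes 4*spin_speed + 11.
Linear in spin_speed, so extremes are at the endpoints: spin_speed = 0 gives hardness = 11; spin_speed = 14 gives hardness = 67.

11 to 67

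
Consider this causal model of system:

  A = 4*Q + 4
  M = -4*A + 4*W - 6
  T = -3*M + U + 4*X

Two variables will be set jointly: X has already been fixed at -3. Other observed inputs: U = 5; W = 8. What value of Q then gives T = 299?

With X held at -3:
Substituting into the M equation gives M = -16*Q + 10.
T becomes 48*Q - 37.
Solve 48*Q - 37 = 299: Q = (299 + 37) / 48 = 7.

Q = 7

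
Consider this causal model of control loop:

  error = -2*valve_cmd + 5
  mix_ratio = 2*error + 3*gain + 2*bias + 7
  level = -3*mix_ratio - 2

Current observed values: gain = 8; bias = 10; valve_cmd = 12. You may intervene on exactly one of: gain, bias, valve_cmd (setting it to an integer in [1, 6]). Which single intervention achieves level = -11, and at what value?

set bias = 5

Intervening on gain: level = -9*gain + 31. Reaching -11 requires gain = 14/3, not an integer.
Intervening on bias: with other inputs at their observed values, level = -6*bias + 19. Solving for -11 gives bias = 5, within [1, 6].
Intervening on valve_cmd: level = 12*valve_cmd - 185. Reaching -11 requires valve_cmd = 29/2, not an integer.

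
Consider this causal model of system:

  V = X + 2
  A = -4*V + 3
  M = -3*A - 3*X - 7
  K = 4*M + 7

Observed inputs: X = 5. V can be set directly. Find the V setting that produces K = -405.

V = -6

Intervening on V fixes its value directly, overriding its dependence on X.
Substituting into the M equation gives M = 12*V - 31.
Substituting into the K equation gives K = 48*V - 117.
Solve 48*V - 117 = -405: V = (-405 + 117) / 48 = -6.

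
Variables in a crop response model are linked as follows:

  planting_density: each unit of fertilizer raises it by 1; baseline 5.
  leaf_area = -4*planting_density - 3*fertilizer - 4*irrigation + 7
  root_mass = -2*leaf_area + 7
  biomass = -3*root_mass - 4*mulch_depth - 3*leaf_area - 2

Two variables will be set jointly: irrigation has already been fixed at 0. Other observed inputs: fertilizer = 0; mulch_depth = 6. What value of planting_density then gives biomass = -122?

planting_density = 8

With irrigation held at 0:
Intervening on planting_density fixes its value directly, overriding its dependence on fertilizer.
Substituting into the leaf_area equation gives leaf_area = -4*planting_density + 7.
Substituting into the root_mass equation gives root_mass = 8*planting_density - 7.
Substituting into the biomass equation gives biomass = -12*planting_density - 26.
Solve -12*planting_density - 26 = -122: planting_density = (-122 + 26) / -12 = 8.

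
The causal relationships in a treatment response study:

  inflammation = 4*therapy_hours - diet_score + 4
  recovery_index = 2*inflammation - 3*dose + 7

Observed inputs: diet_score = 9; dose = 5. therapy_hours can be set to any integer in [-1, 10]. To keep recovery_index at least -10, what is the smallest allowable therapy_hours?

Substituting into the inflammation equation gives inflammation = 4*therapy_hours - 5.
So recovery_index = 8*therapy_hours - 18.
Require 8*therapy_hours - 18 ≥ -10, so therapy_hours ≥ 1.
The smallest integer in [-1, 10] satisfying this is 1.

therapy_hours = 1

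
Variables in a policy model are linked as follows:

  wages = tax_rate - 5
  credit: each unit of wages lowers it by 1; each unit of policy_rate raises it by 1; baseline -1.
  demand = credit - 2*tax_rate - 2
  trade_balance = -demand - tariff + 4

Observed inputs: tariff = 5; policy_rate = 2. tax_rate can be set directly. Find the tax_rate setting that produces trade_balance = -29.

tax_rate = -8

Substituting into the credit equation gives credit = -tax_rate + 6.
Substituting into the demand equation gives demand = -3*tax_rate + 4.
Substituting into the trade_balance equation gives trade_balance = 3*tax_rate - 5.
Solve 3*tax_rate - 5 = -29: tax_rate = (-29 + 5) / 3 = -8.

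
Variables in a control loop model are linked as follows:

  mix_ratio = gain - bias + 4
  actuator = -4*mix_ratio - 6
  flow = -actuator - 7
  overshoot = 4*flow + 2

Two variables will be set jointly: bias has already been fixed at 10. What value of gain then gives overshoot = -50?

With bias held at 10:
Substituting into the mix_ratio equation gives mix_ratio = gain - 6.
So actuator = -4*gain + 18.
Substituting into the flow equation gives flow = 4*gain - 25.
Substituting into the overshoot equation gives overshoot = 16*gain - 98.
Solve 16*gain - 98 = -50: gain = (-50 + 98) / 16 = 3.

gain = 3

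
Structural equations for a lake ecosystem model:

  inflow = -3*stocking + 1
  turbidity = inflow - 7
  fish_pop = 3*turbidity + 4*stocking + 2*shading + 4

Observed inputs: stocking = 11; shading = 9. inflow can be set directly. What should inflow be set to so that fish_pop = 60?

inflow = 5

Intervening on inflow fixes its value directly, overriding its dependence on stocking.
Substituting into the fish_pop equation gives fish_pop = 3*inflow + 45.
Solve 3*inflow + 45 = 60: inflow = (60 - 45) / 3 = 5.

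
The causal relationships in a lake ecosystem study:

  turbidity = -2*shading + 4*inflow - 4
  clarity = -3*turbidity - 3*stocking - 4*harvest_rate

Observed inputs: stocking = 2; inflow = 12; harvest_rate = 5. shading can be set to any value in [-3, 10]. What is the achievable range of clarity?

Substituting into the turbidity equation gives turbidity = -2*shading + 44.
So clarity = 6*shading - 158.
Linear in shading, so extremes are at the endpoints: shading = -3 gives clarity = -176; shading = 10 gives clarity = -98.

-176 to -98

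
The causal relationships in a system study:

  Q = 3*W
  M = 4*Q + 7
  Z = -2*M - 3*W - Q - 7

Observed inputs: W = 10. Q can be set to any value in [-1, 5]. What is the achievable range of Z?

Intervening on Q fixes its value directly, overriding its dependence on W.
Substituting into the Z equation gives Z = -9*Q - 51.
Linear in Q, so extremes are at the endpoints: Q = -1 gives Z = -42; Q = 5 gives Z = -96.

-96 to -42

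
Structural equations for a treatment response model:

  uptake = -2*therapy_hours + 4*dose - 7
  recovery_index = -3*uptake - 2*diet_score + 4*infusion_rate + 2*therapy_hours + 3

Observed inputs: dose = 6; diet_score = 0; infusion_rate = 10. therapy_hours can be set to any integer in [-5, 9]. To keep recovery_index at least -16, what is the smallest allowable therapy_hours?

Substituting into the uptake equation gives uptake = -2*therapy_hours + 17.
recovery_index becomes 8*therapy_hours - 8.
Require 8*therapy_hours - 8 ≥ -16, so therapy_hours ≥ -1.
The smallest integer in [-5, 9] satisfying this is -1.

therapy_hours = -1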